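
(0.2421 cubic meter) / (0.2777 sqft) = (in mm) 0.2421 cubic meter = 0.2421 m^3. 1 sqft = 0.09290304 m^2, so 0.2777 sqft = 0.2777 * 0.09290304 = 0.025799174 m^2. Combine: 0.2421 m^3 / 0.025799174 m^2 = 9.3840213 m. 1 mm = 0.001 m, so 9.3840213 m = 9.3840213 / 0.001 = 9384.0213 mm ≈ 9384 mm (4 s.f.). Final answer: 9384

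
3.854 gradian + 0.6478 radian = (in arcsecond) 1 gradian = 0.015707963 rad, so 3.854 gradian = 3.854 * 0.015707963 = 0.06053849 rad. 0.6478 radian = 0.6478 rad. Sum: 0.06053849 + 0.6478 = 0.70833849 rad. 1 arcsecond = 4.8481368e-06 rad, so 0.70833849 rad = 0.70833849 / 4.8481368e-06 = 146105.3 arcsecond ≈ 1.461e+05 arcsecond (4 s.f.). Final answer: 1.461e+05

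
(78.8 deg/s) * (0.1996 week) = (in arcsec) 1 deg/s = 0.017453293 rad/s, so 78.8 deg/s = 78.8 * 0.017453293 = 1.3753195 rad/s. 1 week = 604800 s, so 0.1996 week = 0.1996 * 604800 = 120718.08 s. Combine: 1.3753195 rad/s * 120718.08 s = 166025.92 rad. 1 arcsec = 4.8481368e-06 rad, so 166025.92 rad = 166025.92 / 4.8481368e-06 = 3.4245305e+10 arcsec ≈ 3.425e+10 arcsec (4 s.f.). Final answer: 3.425e+10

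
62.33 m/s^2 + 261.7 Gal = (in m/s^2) 62.33 m/s^2 is already in m/s^2. 1 Gal = 0.01 m/s^2, so 261.7 Gal = 261.7 * 0.01 = 2.617 m/s^2. Sum: 62.33 + 2.617 = 64.947 m/s^2. Result: 64.947 m/s^2 ≈ 64.95 m/s^2 (4 s.f.). Final answer: 64.95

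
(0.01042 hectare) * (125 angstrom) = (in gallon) 1 hectare = 10000 m^2, so 0.01042 hectare = 0.01042 * 10000 = 104.2 m^2. 1 angstrom = 1e-10 m, so 125 angstrom = 125 * 1e-10 = 1.25e-08 m. Combine: 104.2 m^2 * 1.25e-08 m = 1.3025e-06 m^3. 1 gallon = 0.0037854118 m^3, so 1.3025e-06 m^3 = 1.3025e-06 / 0.0037854118 = 0.0003440841 gallon ≈ 0.0003441 gallon (4 s.f.). Final answer: 0.0003441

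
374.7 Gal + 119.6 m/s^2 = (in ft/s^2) 404.7. Check: 1 Gal = 0.01 m/s^2, so 374.7 Gal = 374.7 * 0.01 = 3.747 m/s^2. 119.6 m/s^2 is already in m/s^2. Sum: 3.747 + 119.6 = 123.347 m/s^2. 1 ft/s^2 = 0.3048 m/s^2, so 123.347 m/s^2 = 123.347 / 0.3048 = 404.68176 ft/s^2 ≈ 404.7 ft/s^2 (4 s.f.).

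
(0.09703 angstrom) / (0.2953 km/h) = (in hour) 3.286e-14. Check: 1 angstrom = 1e-10 m, so 0.09703 angstrom = 0.09703 * 1e-10 = 9.703e-12 m. 1 km/h = 0.27777778 m/s, so 0.2953 km/h = 0.2953 * 0.27777778 = 0.082027778 m/s. Combine: 9.703e-12 m / 0.082027778 m/s = 1.182892e-10 s. 1 hour = 3600 s, so 1.182892e-10 s = 1.182892e-10 / 3600 = 3.285811e-14 hour ≈ 3.286e-14 hour (4 s.f.).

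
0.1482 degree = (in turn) 1 degree = 0.017453293 rad, so 0.1482 degree = 0.1482 * 0.017453293 = 0.002586578 rad. 1 turn = 6.2831853 rad, so 0.002586578 rad = 0.002586578 / 6.2831853 = 0.00041166667 turn ≈ 0.0004117 turn (4 s.f.). Final answer: 0.0004117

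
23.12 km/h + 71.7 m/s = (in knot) 151.9. Check: 1 km/h = 0.27777778 m/s, so 23.12 km/h = 23.12 * 0.27777778 = 6.4222222 m/s. 71.7 m/s is already in m/s. Sum: 6.4222222 + 71.7 = 78.122222 m/s. 1 knot = 0.51444444 m/s, so 78.122222 m/s = 78.122222 / 0.51444444 = 151.85745 knot ≈ 151.9 knot (4 s.f.).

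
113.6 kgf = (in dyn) 1.114e+08. Check: 1 kgf = 9.80665 N, so 113.6 kgf = 113.6 * 9.80665 = 1114.0354 N. 1 dyn = 1e-05 N, so 1114.0354 N = 1114.0354 / 1e-05 = 1.1140354e+08 dyn ≈ 1.114e+08 dyn (4 s.f.).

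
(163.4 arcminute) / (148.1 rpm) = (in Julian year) 9.712e-11. Check: 1 arcminute = 0.00029088821 rad, so 163.4 arcminute = 163.4 * 0.00029088821 = 0.047531133 rad. 1 rpm = 0.10471976 rad/s, so 148.1 rpm = 148.1 * 0.10471976 = 15.508996 rad/s. Combine: 0.047531133 rad / 15.508996 rad/s = 0.003064746 s. 1 Julian year = 31557600 s, so 0.003064746 s = 0.003064746 / 31557600 = 9.7115942e-11 Julian year ≈ 9.712e-11 Julian year (4 s.f.).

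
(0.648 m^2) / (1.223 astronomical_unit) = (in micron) 3.542e-06. Check: 0.648 m^2 is already in m^2. 1 astronomical_unit = 1.4959787e+11 m, so 1.223 astronomical_unit = 1.223 * 1.4959787e+11 = 1.829582e+11 m. Combine: 0.648 m^2 / 1.829582e+11 m = 3.5417927e-12 m. 1 micron = 1e-06 m, so 3.5417927e-12 m = 3.5417927e-12 / 1e-06 = 3.5417927e-06 micron ≈ 3.542e-06 micron (4 s.f.).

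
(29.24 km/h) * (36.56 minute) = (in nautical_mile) 1 km/h = 0.27777778 m/s, so 29.24 km/h = 29.24 * 0.27777778 = 8.1222222 m/s. 1 minute = 60 s, so 36.56 minute = 36.56 * 60 = 2193.6 s. Combine: 8.1222222 m/s * 2193.6 s = 17816.907 m. 1 nautical_mile = 1852 m, so 17816.907 m = 17816.907 / 1852 = 9.62036 nautical_mile ≈ 9.62 nautical_mile (4 s.f.). Final answer: 9.62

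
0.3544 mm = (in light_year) 1 mm = 0.001 m, so 0.3544 mm = 0.3544 * 0.001 = 0.0003544 m. 1 light_year = 9.4607305e+15 m, so 0.0003544 m = 0.0003544 / 9.4607305e+15 = 3.746011e-20 light_year ≈ 3.746e-20 light_year (4 s.f.). Final answer: 3.746e-20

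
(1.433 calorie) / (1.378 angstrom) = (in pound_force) 9.781e+09. Check: 1 calorie = 4.184 J, so 1.433 calorie = 1.433 * 4.184 = 5.995672 J. 1 angstrom = 1e-10 m, so 1.378 angstrom = 1.378 * 1e-10 = 1.378e-10 m. Combine: 5.995672 J / 1.378e-10 m = 4.3509956e+10 N. 1 pound_force = 4.4482216 N, so 4.3509956e+10 N = 4.3509956e+10 / 4.4482216 = 9.7814273e+09 pound_force ≈ 9.781e+09 pound_force (4 s.f.).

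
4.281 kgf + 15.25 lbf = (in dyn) 1 kgf = 9.80665 N, so 4.281 kgf = 4.281 * 9.80665 = 41.982269 N. 1 lbf = 4.4482216 N, so 15.25 lbf = 15.25 * 4.4482216 = 67.83538 N. Sum: 41.982269 + 67.83538 = 109.81765 N. 1 dyn = 1e-05 N, so 109.81765 N = 109.81765 / 1e-05 = 10981765 dyn ≈ 1.098e+07 dyn (4 s.f.). Final answer: 1.098e+07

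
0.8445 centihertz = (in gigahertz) 1 centihertz = 0.01 Hz, so 0.8445 centihertz = 0.8445 * 0.01 = 0.008445 Hz. 1 gigahertz = 1e+09 Hz, so 0.008445 Hz = 0.008445 / 1e+09 = 8.445e-12 gigahertz. Final answer: 8.445e-12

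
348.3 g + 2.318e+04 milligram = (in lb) 1 g = 0.001 kg, so 348.3 g = 348.3 * 0.001 = 0.3483 kg. 1 milligram = 1e-06 kg, so 2.318e+04 milligram = 2.318e+04 * 1e-06 = 0.02318 kg. Sum: 0.3483 + 0.02318 = 0.37148 kg. 1 lb = 0.45359237 kg, so 0.37148 kg = 0.37148 / 0.45359237 = 0.81897321 lb ≈ 0.819 lb (4 s.f.). Final answer: 0.819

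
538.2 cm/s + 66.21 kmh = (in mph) 1 cm/s = 0.01 m/s, so 538.2 cm/s = 538.2 * 0.01 = 5.382 m/s. 1 kmh = 0.27777778 m/s, so 66.21 kmh = 66.21 * 0.27777778 = 18.391667 m/s. Sum: 5.382 + 18.391667 = 23.773667 m/s. 1 mph = 0.44704 m/s, so 23.773667 m/s = 23.773667 / 0.44704 = 53.180178 mph ≈ 53.18 mph (4 s.f.). Final answer: 53.18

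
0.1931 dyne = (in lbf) 4.341e-07. Check: 1 dyne = 1e-05 N, so 0.1931 dyne = 0.1931 * 1e-05 = 1.931e-06 N. 1 lbf = 4.4482216 N, so 1.931e-06 N = 1.931e-06 / 4.4482216 = 4.3410607e-07 lbf ≈ 4.341e-07 lbf (4 s.f.).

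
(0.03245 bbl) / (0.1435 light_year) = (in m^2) 1 bbl = 0.15898729 m^3, so 0.03245 bbl = 0.03245 * 0.15898729 = 0.0051591377 m^3. 1 light_year = 9.4607305e+15 m, so 0.1435 light_year = 0.1435 * 9.4607305e+15 = 1.3576148e+15 m. Combine: 0.0051591377 m^3 / 1.3576148e+15 m = 3.8001483e-18 m^2. Result: 3.8001483e-18 m^2 ≈ 3.8e-18 m^2 (4 s.f.). Final answer: 3.8e-18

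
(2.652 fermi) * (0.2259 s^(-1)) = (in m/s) 1 fermi = 1e-15 m, so 2.652 fermi = 2.652 * 1e-15 = 2.652e-15 m. 0.2259 s^(-1) = 0.2259 Hz. Combine: 2.652e-15 m * 0.2259 Hz = 5.990868e-16 m/s. Result: 5.990868e-16 m/s ≈ 5.991e-16 m/s (4 s.f.). Final answer: 5.991e-16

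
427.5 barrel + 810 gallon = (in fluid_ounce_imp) 2.5e+06. Check: 1 barrel = 0.15898729 m^3, so 427.5 barrel = 427.5 * 0.15898729 = 67.967069 m^3. 1 gallon = 0.0037854118 m^3, so 810 gallon = 810 * 0.0037854118 = 3.0661835 m^3. Sum: 67.967069 + 3.0661835 = 71.033252 m^3. 1 fluid_ounce_imp = 2.8413063e-05 m^3, so 71.033252 m^3 = 71.033252 / 2.8413063e-05 = 2500021 fluid_ounce_imp ≈ 2.5e+06 fluid_ounce_imp (4 s.f.).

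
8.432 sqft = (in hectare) 1 sqft = 0.09290304 m^2, so 8.432 sqft = 8.432 * 0.09290304 = 0.78335843 m^2. 1 hectare = 10000 m^2, so 0.78335843 m^2 = 0.78335843 / 10000 = 7.8335843e-05 hectare ≈ 7.834e-05 hectare (4 s.f.). Final answer: 7.834e-05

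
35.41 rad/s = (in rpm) 338.1. Check: 1 rpm = 0.10471976 rad/s, so 35.41 rad/s = 35.41 / 0.10471976 = 338.14059 rpm ≈ 338.1 rpm (4 s.f.).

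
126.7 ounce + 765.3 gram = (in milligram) 1 ounce = 0.028349523 kg, so 126.7 ounce = 126.7 * 0.028349523 = 3.5918846 kg. 1 gram = 0.001 kg, so 765.3 gram = 765.3 * 0.001 = 0.7653 kg. Sum: 3.5918846 + 0.7653 = 4.3571846 kg. 1 milligram = 1e-06 kg, so 4.3571846 kg = 4.3571846 / 1e-06 = 4357184.6 milligram ≈ 4.357e+06 milligram (4 s.f.). Final answer: 4.357e+06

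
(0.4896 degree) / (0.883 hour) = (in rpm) 2.567e-05. Check: 1 degree = 0.017453293 rad, so 0.4896 degree = 0.4896 * 0.017453293 = 0.008545132 rad. 1 hour = 3600 s, so 0.883 hour = 0.883 * 3600 = 3178.8 s. Combine: 0.008545132 rad / 3178.8 s = 2.6881628e-06 rad/s. 1 rpm = 0.10471976 rad/s, so 2.6881628e-06 rad/s = 2.6881628e-06 / 0.10471976 = 2.5670064e-05 rpm ≈ 2.567e-05 rpm (4 s.f.).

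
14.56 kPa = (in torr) 1 kPa = 1000 Pa, so 14.56 kPa = 14.56 * 1000 = 14560 Pa. 1 torr = 133.32237 Pa, so 14560 Pa = 14560 / 133.32237 = 109.20898 torr ≈ 109.2 torr (4 s.f.). Final answer: 109.2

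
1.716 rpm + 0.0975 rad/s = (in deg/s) 1 rpm = 0.10471976 rad/s, so 1.716 rpm = 1.716 * 0.10471976 = 0.1796991 rad/s. 0.0975 rad/s is already in rad/s. Sum: 0.1796991 + 0.0975 = 0.2771991 rad/s. 1 deg/s = 0.017453293 rad/s, so 0.2771991 rad/s = 0.2771991 / 0.017453293 = 15.882339 deg/s ≈ 15.88 deg/s (4 s.f.). Final answer: 15.88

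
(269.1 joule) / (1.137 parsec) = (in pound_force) 1.724e-15. Check: 269.1 joule = 269.1 J. 1 parsec = 3.0856776e+16 m, so 1.137 parsec = 1.137 * 3.0856776e+16 = 3.5084154e+16 m. Combine: 269.1 J / 3.5084154e+16 m = 7.6701293e-15 N. 1 pound_force = 4.4482216 N, so 7.6701293e-15 N = 7.6701293e-15 / 4.4482216 = 1.7243137e-15 pound_force ≈ 1.724e-15 pound_force (4 s.f.).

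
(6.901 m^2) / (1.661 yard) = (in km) 0.004544. Check: 6.901 m^2 is already in m^2. 1 yard = 0.9144 m, so 1.661 yard = 1.661 * 0.9144 = 1.5188184 m. Combine: 6.901 m^2 / 1.5188184 m = 4.5436637 m. 1 km = 1000 m, so 4.5436637 m = 4.5436637 / 1000 = 0.0045436637 km ≈ 0.004544 km (4 s.f.).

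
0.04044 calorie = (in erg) 1 calorie = 4.184 J, so 0.04044 calorie = 0.04044 * 4.184 = 0.16920096 J. 1 erg = 1e-07 J, so 0.16920096 J = 0.16920096 / 1e-07 = 1692009.6 erg ≈ 1.692e+06 erg (4 s.f.). Final answer: 1.692e+06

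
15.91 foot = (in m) 4.849. Check: 1 foot = 0.3048 m, so 15.91 foot = 15.91 * 0.3048 = 4.849368 m. Result: 4.849368 m ≈ 4.849 m (4 s.f.).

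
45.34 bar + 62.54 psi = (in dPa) 4.965e+07. Check: 1 bar = 100000 Pa, so 45.34 bar = 45.34 * 100000 = 4534000 Pa. 1 psi = 6894.7573 Pa, so 62.54 psi = 62.54 * 6894.7573 = 431198.12 Pa. Sum: 4534000 + 431198.12 = 4965198.1 Pa. 1 dPa = 0.1 Pa, so 4965198.1 Pa = 4965198.1 / 0.1 = 49651981 dPa ≈ 4.965e+07 dPa (4 s.f.).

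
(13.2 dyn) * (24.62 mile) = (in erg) 5.23e+07. Check: 1 dyn = 1e-05 N, so 13.2 dyn = 13.2 * 1e-05 = 0.000132 N. 1 mile = 1609.344 m, so 24.62 mile = 24.62 * 1609.344 = 39622.049 m. Combine: 0.000132 N * 39622.049 m = 5.2301105 J. 1 erg = 1e-07 J, so 5.2301105 J = 5.2301105 / 1e-07 = 52301105 erg ≈ 5.23e+07 erg (4 s.f.).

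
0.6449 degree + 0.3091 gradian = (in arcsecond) 3323. Check: 1 degree = 0.017453293 rad, so 0.6449 degree = 0.6449 * 0.017453293 = 0.011255628 rad. 1 gradian = 0.015707963 rad, so 0.3091 gradian = 0.3091 * 0.015707963 = 0.0048553314 rad. Sum: 0.011255628 + 0.0048553314 = 0.01611096 rad. 1 arcsecond = 4.8481368e-06 rad, so 0.01611096 rad = 0.01611096 / 4.8481368e-06 = 3323.124 arcsecond ≈ 3323 arcsecond (4 s.f.).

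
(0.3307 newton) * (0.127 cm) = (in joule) 0.00042. Check: 0.3307 newton = 0.3307 N. 1 cm = 0.01 m, so 0.127 cm = 0.127 * 0.01 = 0.00127 m. Combine: 0.3307 N * 0.00127 m = 0.000419989 J. 0.000419989 J = 0.000419989 joule ≈ 0.00042 joule (4 s.f.).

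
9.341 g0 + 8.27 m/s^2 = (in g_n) 1 g0 = 9.80665 m/s^2, so 9.341 g0 = 9.341 * 9.80665 = 91.603918 m/s^2. 8.27 m/s^2 is already in m/s^2. Sum: 91.603918 + 8.27 = 99.873918 m/s^2. 1 g_n = 9.80665 m/s^2, so 99.873918 m/s^2 = 99.873918 / 9.80665 = 10.184305 g_n ≈ 10.18 g_n (4 s.f.). Final answer: 10.18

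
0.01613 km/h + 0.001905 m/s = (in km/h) 0.02299. Check: 1 km/h = 0.27777778 m/s, so 0.01613 km/h = 0.01613 * 0.27777778 = 0.0044805556 m/s. 0.001905 m/s is already in m/s. Sum: 0.0044805556 + 0.001905 = 0.0063855556 m/s. 1 km/h = 0.27777778 m/s, so 0.0063855556 m/s = 0.0063855556 / 0.27777778 = 0.022988 km/h ≈ 0.02299 km/h (4 s.f.).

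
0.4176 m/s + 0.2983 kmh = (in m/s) 0.4176 m/s is already in m/s. 1 kmh = 0.27777778 m/s, so 0.2983 kmh = 0.2983 * 0.27777778 = 0.082861111 m/s. Sum: 0.4176 + 0.082861111 = 0.50046111 m/s. Result: 0.50046111 m/s ≈ 0.5005 m/s (4 s.f.). Final answer: 0.5005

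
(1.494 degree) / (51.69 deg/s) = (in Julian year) 1 degree = 0.017453293 rad, so 1.494 degree = 1.494 * 0.017453293 = 0.026075219 rad. 1 deg/s = 0.017453293 rad/s, so 51.69 deg/s = 51.69 * 0.017453293 = 0.90216069 rad/s. Combine: 0.026075219 rad / 0.90216069 rad/s = 0.028903076 s. 1 Julian year = 31557600 s, so 0.028903076 s = 0.028903076 / 31557600 = 9.1588321e-10 Julian year ≈ 9.159e-10 Julian year (4 s.f.). Final answer: 9.159e-10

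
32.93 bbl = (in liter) 5235. Check: 1 bbl = 0.15898729 m^3, so 32.93 bbl = 32.93 * 0.15898729 = 5.2354516 m^3. 1 liter = 0.001 m^3, so 5.2354516 m^3 = 5.2354516 / 0.001 = 5235.4516 liter ≈ 5235 liter (4 s.f.).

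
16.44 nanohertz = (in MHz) 1 nanohertz = 1e-09 Hz, so 16.44 nanohertz = 16.44 * 1e-09 = 1.644e-08 Hz. 1 MHz = 1000000 Hz, so 1.644e-08 Hz = 1.644e-08 / 1000000 = 1.644e-14 MHz. Final answer: 1.644e-14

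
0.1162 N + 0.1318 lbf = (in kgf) 0.07163. Check: 0.1162 N is already in N. 1 lbf = 4.4482216 N, so 0.1318 lbf = 0.1318 * 4.4482216 = 0.58627561 N. Sum: 0.1162 + 0.58627561 = 0.70247561 N. 1 kgf = 9.80665 N, so 0.70247561 N = 0.70247561 / 9.80665 = 0.071632577 kgf ≈ 0.07163 kgf (4 s.f.).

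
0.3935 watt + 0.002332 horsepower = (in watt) 0.3935 watt = 0.3935 W. 1 horsepower = 745.69987 W, so 0.002332 horsepower = 0.002332 * 745.69987 = 1.7389721 W. Sum: 0.3935 + 1.7389721 = 2.1324721 W. 2.1324721 W = 2.1324721 watt ≈ 2.132 watt (4 s.f.). Final answer: 2.132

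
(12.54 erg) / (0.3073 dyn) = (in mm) 408.1. Check: 1 erg = 1e-07 J, so 12.54 erg = 12.54 * 1e-07 = 1.254e-06 J. 1 dyn = 1e-05 N, so 0.3073 dyn = 0.3073 * 1e-05 = 3.073e-06 N. Combine: 1.254e-06 J / 3.073e-06 N = 0.40807029 m. 1 mm = 0.001 m, so 0.40807029 m = 0.40807029 / 0.001 = 408.07029 mm ≈ 408.1 mm (4 s.f.).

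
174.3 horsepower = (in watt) 1 horsepower = 745.69987 W, so 174.3 horsepower = 174.3 * 745.69987 = 129975.49 W. 129975.49 W = 129975.49 watt ≈ 1.3e+05 watt (4 s.f.). Final answer: 1.3e+05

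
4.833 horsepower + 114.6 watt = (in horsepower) 4.987. Check: 1 horsepower = 745.69987 W, so 4.833 horsepower = 4.833 * 745.69987 = 3603.9675 W. 114.6 watt = 114.6 W. Sum: 3603.9675 + 114.6 = 3718.5675 W. 1 horsepower = 745.69987 W, so 3718.5675 W = 3718.5675 / 745.69987 = 4.9866811 horsepower ≈ 4.987 horsepower (4 s.f.).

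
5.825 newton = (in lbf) 1.31. Check: 5.825 newton = 5.825 N. 1 lbf = 4.4482216 N, so 5.825 N = 5.825 / 4.4482216 = 1.3095121 lbf ≈ 1.31 lbf (4 s.f.).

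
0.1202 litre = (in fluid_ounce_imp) 1 litre = 0.001 m^3, so 0.1202 litre = 0.1202 * 0.001 = 0.0001202 m^3. 1 fluid_ounce_imp = 2.8413063e-05 m^3, so 0.0001202 m^3 = 0.0001202 / 2.8413063e-05 = 4.2304486 fluid_ounce_imp ≈ 4.23 fluid_ounce_imp (4 s.f.). Final answer: 4.23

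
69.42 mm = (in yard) 1 mm = 0.001 m, so 69.42 mm = 69.42 * 0.001 = 0.06942 m. 1 yard = 0.9144 m, so 0.06942 m = 0.06942 / 0.9144 = 0.075918635 yard ≈ 0.07592 yard (4 s.f.). Final answer: 0.07592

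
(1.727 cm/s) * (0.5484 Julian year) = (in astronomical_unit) 1 cm/s = 0.01 m/s, so 1.727 cm/s = 1.727 * 0.01 = 0.01727 m/s. 1 Julian year = 31557600 s, so 0.5484 Julian year = 0.5484 * 31557600 = 17306188 s. Combine: 0.01727 m/s * 17306188 s = 298877.86 m. 1 astronomical_unit = 1.4959787e+11 m, so 298877.86 m = 298877.86 / 1.4959787e+11 = 1.9978751e-06 astronomical_unit ≈ 1.998e-06 astronomical_unit (4 s.f.). Final answer: 1.998e-06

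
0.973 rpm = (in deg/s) 1 rpm = 0.10471976 rad/s, so 0.973 rpm = 0.973 * 0.10471976 = 0.10189232 rad/s. 1 deg/s = 0.017453293 rad/s, so 0.10189232 rad/s = 0.10189232 / 0.017453293 = 5.838 deg/s. Final answer: 5.838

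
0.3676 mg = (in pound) 1 mg = 1e-06 kg, so 0.3676 mg = 0.3676 * 1e-06 = 3.676e-07 kg. 1 pound = 0.45359237 kg, so 3.676e-07 kg = 3.676e-07 / 0.45359237 = 8.1041928e-07 pound ≈ 8.104e-07 pound (4 s.f.). Final answer: 8.104e-07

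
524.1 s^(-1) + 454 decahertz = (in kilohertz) 5.064. Check: 524.1 s^(-1) = 524.1 Hz. 1 decahertz = 10 Hz, so 454 decahertz = 454 * 10 = 4540 Hz. Sum: 524.1 + 4540 = 5064.1 Hz. 1 kilohertz = 1000 Hz, so 5064.1 Hz = 5064.1 / 1000 = 5.0641 kilohertz ≈ 5.064 kilohertz (4 s.f.).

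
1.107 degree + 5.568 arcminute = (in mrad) 20.94. Check: 1 degree = 0.017453293 rad, so 1.107 degree = 1.107 * 0.017453293 = 0.019320795 rad. 1 arcminute = 0.00029088821 rad, so 5.568 arcminute = 5.568 * 0.00029088821 = 0.0016196655 rad. Sum: 0.019320795 + 0.0016196655 = 0.02094046 rad. 1 mrad = 0.001 rad, so 0.02094046 rad = 0.02094046 / 0.001 = 20.94046 mrad ≈ 20.94 mrad (4 s.f.).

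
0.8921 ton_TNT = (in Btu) 1 ton_TNT = 4.184e+09 J, so 0.8921 ton_TNT = 0.8921 * 4.184e+09 = 3.7325464e+09 J. 1 Btu = 1055.0559 J, so 3.7325464e+09 J = 3.7325464e+09 / 1055.0559 = 3537771.4 Btu ≈ 3.538e+06 Btu (4 s.f.). Final answer: 3.538e+06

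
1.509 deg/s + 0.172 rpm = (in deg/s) 1 deg/s = 0.017453293 rad/s, so 1.509 deg/s = 1.509 * 0.017453293 = 0.026337018 rad/s. 1 rpm = 0.10471976 rad/s, so 0.172 rpm = 0.172 * 0.10471976 = 0.018011798 rad/s. Sum: 0.026337018 + 0.018011798 = 0.044348816 rad/s. 1 deg/s = 0.017453293 rad/s, so 0.044348816 rad/s = 0.044348816 / 0.017453293 = 2.541 deg/s. Final answer: 2.541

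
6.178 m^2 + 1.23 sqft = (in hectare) 6.178 m^2 is already in m^2. 1 sqft = 0.09290304 m^2, so 1.23 sqft = 1.23 * 0.09290304 = 0.11427074 m^2. Sum: 6.178 + 0.11427074 = 6.2922707 m^2. 1 hectare = 10000 m^2, so 6.2922707 m^2 = 6.2922707 / 10000 = 0.00062922707 hectare ≈ 0.0006292 hectare (4 s.f.). Final answer: 0.0006292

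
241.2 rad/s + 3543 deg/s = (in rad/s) 241.2 rad/s is already in rad/s. 1 deg/s = 0.017453293 rad/s, so 3543 deg/s = 3543 * 0.017453293 = 61.837015 rad/s. Sum: 241.2 + 61.837015 = 303.03702 rad/s. Result: 303.03702 rad/s ≈ 303 rad/s (4 s.f.). Final answer: 303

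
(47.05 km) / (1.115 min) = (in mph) 1 km = 1000 m, so 47.05 km = 47.05 * 1000 = 47050 m. 1 min = 60 s, so 1.115 min = 1.115 * 60 = 66.9 s. Combine: 47050 m / 66.9 s = 703.28849 m/s. 1 mph = 0.44704 m/s, so 703.28849 m/s = 703.28849 / 0.44704 = 1573.2115 mph ≈ 1573 mph (4 s.f.). Final answer: 1573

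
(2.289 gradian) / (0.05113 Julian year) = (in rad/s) 1 gradian = 0.015707963 rad, so 2.289 gradian = 2.289 * 0.015707963 = 0.035955528 rad. 1 Julian year = 31557600 s, so 0.05113 Julian year = 0.05113 * 31557600 = 1613540.1 s. Combine: 0.035955528 rad / 1613540.1 s = 2.2283629e-08 rad/s. Result: 2.2283629e-08 rad/s ≈ 2.228e-08 rad/s (4 s.f.). Final answer: 2.228e-08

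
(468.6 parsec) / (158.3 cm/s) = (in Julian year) 1 parsec = 3.0856776e+16 m, so 468.6 parsec = 468.6 * 3.0856776e+16 = 1.4459485e+19 m. 1 cm/s = 0.01 m/s, so 158.3 cm/s = 158.3 * 0.01 = 1.583 m/s. Combine: 1.4459485e+19 m / 1.583 m/s = 9.1342294e+18 s. 1 Julian year = 31557600 s, so 9.1342294e+18 s = 9.1342294e+18 / 31557600 = 2.8944626e+11 Julian year ≈ 2.894e+11 Julian year (4 s.f.). Final answer: 2.894e+11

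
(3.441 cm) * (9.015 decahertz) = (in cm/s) 1 cm = 0.01 m, so 3.441 cm = 3.441 * 0.01 = 0.03441 m. 1 decahertz = 10 Hz, so 9.015 decahertz = 9.015 * 10 = 90.15 Hz. Combine: 0.03441 m * 90.15 Hz = 3.1020615 m/s. 1 cm/s = 0.01 m/s, so 3.1020615 m/s = 3.1020615 / 0.01 = 310.20615 cm/s ≈ 310.2 cm/s (4 s.f.). Final answer: 310.2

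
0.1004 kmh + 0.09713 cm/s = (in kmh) 1 kmh = 0.27777778 m/s, so 0.1004 kmh = 0.1004 * 0.27777778 = 0.027888889 m/s. 1 cm/s = 0.01 m/s, so 0.09713 cm/s = 0.09713 * 0.01 = 0.0009713 m/s. Sum: 0.027888889 + 0.0009713 = 0.028860189 m/s. 1 kmh = 0.27777778 m/s, so 0.028860189 m/s = 0.028860189 / 0.27777778 = 0.10389668 kmh ≈ 0.1039 kmh (4 s.f.). Final answer: 0.1039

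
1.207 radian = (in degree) 69.16. Check: 1.207 radian = 1.207 rad. 1 degree = 0.017453293 rad, so 1.207 rad = 1.207 / 0.017453293 = 69.156006 degree ≈ 69.16 degree (4 s.f.).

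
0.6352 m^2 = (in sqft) 1 sqft = 0.09290304 m^2, so 0.6352 m^2 = 0.6352 / 0.09290304 = 6.8372359 sqft ≈ 6.837 sqft (4 s.f.). Final answer: 6.837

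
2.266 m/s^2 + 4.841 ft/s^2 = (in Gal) 374.2. Check: 2.266 m/s^2 is already in m/s^2. 1 ft/s^2 = 0.3048 m/s^2, so 4.841 ft/s^2 = 4.841 * 0.3048 = 1.4755368 m/s^2. Sum: 2.266 + 1.4755368 = 3.7415368 m/s^2. 1 Gal = 0.01 m/s^2, so 3.7415368 m/s^2 = 3.7415368 / 0.01 = 374.15368 Gal ≈ 374.2 Gal (4 s.f.).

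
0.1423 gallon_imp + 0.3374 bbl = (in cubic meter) 1 gallon_imp = 0.00454609 m^3, so 0.1423 gallon_imp = 0.1423 * 0.00454609 = 0.00064690861 m^3. 1 bbl = 0.15898729 m^3, so 0.3374 bbl = 0.3374 * 0.15898729 = 0.053642313 m^3. Sum: 0.00064690861 + 0.053642313 = 0.054289222 m^3. 0.054289222 m^3 = 0.054289222 cubic meter ≈ 0.05429 cubic meter (4 s.f.). Final answer: 0.05429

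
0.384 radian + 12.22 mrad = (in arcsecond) 0.384 radian = 0.384 rad. 1 mrad = 0.001 rad, so 12.22 mrad = 12.22 * 0.001 = 0.01222 rad. Sum: 0.384 + 0.01222 = 0.39622 rad. 1 arcsecond = 4.8481368e-06 rad, so 0.39622 rad = 0.39622 / 4.8481368e-06 = 81726.242 arcsecond ≈ 8.173e+04 arcsecond (4 s.f.). Final answer: 8.173e+04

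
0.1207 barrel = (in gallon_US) 1 barrel = 0.15898729 m^3, so 0.1207 barrel = 0.1207 * 0.15898729 = 0.019189766 m^3. 1 gallon_US = 0.0037854118 m^3, so 0.019189766 m^3 = 0.019189766 / 0.0037854118 = 5.0694 gallon_US ≈ 5.069 gallon_US (4 s.f.). Final answer: 5.069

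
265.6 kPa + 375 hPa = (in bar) 1 kPa = 1000 Pa, so 265.6 kPa = 265.6 * 1000 = 265600 Pa. 1 hPa = 100 Pa, so 375 hPa = 375 * 100 = 37500 Pa. Sum: 265600 + 37500 = 303100 Pa. 1 bar = 100000 Pa, so 303100 Pa = 303100 / 100000 = 3.031 bar. Final answer: 3.031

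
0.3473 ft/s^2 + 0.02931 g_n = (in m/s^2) 0.3933. Check: 1 ft/s^2 = 0.3048 m/s^2, so 0.3473 ft/s^2 = 0.3473 * 0.3048 = 0.10585704 m/s^2. 1 g_n = 9.80665 m/s^2, so 0.02931 g_n = 0.02931 * 9.80665 = 0.28743291 m/s^2. Sum: 0.10585704 + 0.28743291 = 0.39328995 m/s^2. Result: 0.39328995 m/s^2 ≈ 0.3933 m/s^2 (4 s.f.).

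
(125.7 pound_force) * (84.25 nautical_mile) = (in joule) 1 pound_force = 4.4482216 N, so 125.7 pound_force = 125.7 * 4.4482216 = 559.14146 N. 1 nautical_mile = 1852 m, so 84.25 nautical_mile = 84.25 * 1852 = 156031 m. Combine: 559.14146 N * 156031 m = 87243401 J. 87243401 J = 87243401 joule ≈ 8.724e+07 joule (4 s.f.). Final answer: 8.724e+07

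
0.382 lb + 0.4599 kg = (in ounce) 1 lb = 0.45359237 kg, so 0.382 lb = 0.382 * 0.45359237 = 0.17327229 kg. 0.4599 kg is already in kg. Sum: 0.17327229 + 0.4599 = 0.63317229 kg. 1 ounce = 0.028349523 kg, so 0.63317229 kg = 0.63317229 / 0.028349523 = 22.334495 ounce ≈ 22.33 ounce (4 s.f.). Final answer: 22.33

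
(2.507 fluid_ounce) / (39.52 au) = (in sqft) 1.35e-16. Check: 1 fluid_ounce = 2.957353e-05 m^3, so 2.507 fluid_ounce = 2.507 * 2.957353e-05 = 7.4140839e-05 m^3. 1 au = 1.4959787e+11 m, so 39.52 au = 39.52 * 1.4959787e+11 = 5.9121079e+12 m. Combine: 7.4140839e-05 m^3 / 5.9121079e+12 m = 1.2540508e-17 m^2. 1 sqft = 0.09290304 m^2, so 1.2540508e-17 m^2 = 1.2540508e-17 / 0.09290304 = 1.3498491e-16 sqft ≈ 1.35e-16 sqft (4 s.f.).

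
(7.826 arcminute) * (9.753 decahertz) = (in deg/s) 12.72. Check: 1 arcminute = 0.00029088821 rad, so 7.826 arcminute = 7.826 * 0.00029088821 = 0.0022764911 rad. 1 decahertz = 10 Hz, so 9.753 decahertz = 9.753 * 10 = 97.53 Hz. Combine: 0.0022764911 rad * 97.53 Hz = 0.22202618 rad/s. 1 deg/s = 0.017453293 rad/s, so 0.22202618 rad/s = 0.22202618 / 0.017453293 = 12.721163 deg/s ≈ 12.72 deg/s (4 s.f.).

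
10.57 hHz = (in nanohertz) 1 hHz = 100 Hz, so 10.57 hHz = 10.57 * 100 = 1057 Hz. 1 nanohertz = 1e-09 Hz, so 1057 Hz = 1057 / 1e-09 = 1.057e+12 nanohertz. Final answer: 1.057e+12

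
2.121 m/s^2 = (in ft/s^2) 6.959. Check: 1 ft/s^2 = 0.3048 m/s^2, so 2.121 m/s^2 = 2.121 / 0.3048 = 6.9586614 ft/s^2 ≈ 6.959 ft/s^2 (4 s.f.).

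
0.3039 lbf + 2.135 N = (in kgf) 0.3556. Check: 1 lbf = 4.4482216 N, so 0.3039 lbf = 0.3039 * 4.4482216 = 1.3518145 N. 2.135 N is already in N. Sum: 1.3518145 + 2.135 = 3.4868145 N. 1 kgf = 9.80665 N, so 3.4868145 N = 3.4868145 / 9.80665 = 0.35555613 kgf ≈ 0.3556 kgf (4 s.f.).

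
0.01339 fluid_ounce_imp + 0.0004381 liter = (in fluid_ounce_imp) 1 fluid_ounce_imp = 2.8413063e-05 m^3, so 0.01339 fluid_ounce_imp = 0.01339 * 2.8413063e-05 = 3.8045091e-07 m^3. 1 liter = 0.001 m^3, so 0.0004381 liter = 0.0004381 * 0.001 = 4.381e-07 m^3. Sum: 3.8045091e-07 + 4.381e-07 = 8.1855091e-07 m^3. 1 fluid_ounce_imp = 2.8413063e-05 m^3, so 8.1855091e-07 m^3 = 8.1855091e-07 / 2.8413063e-05 = 0.028808964 fluid_ounce_imp ≈ 0.02881 fluid_ounce_imp (4 s.f.). Final answer: 0.02881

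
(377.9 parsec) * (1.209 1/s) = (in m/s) 1 parsec = 3.0856776e+16 m, so 377.9 parsec = 377.9 * 3.0856776e+16 = 1.1660776e+19 m. 1.209 1/s = 1.209 Hz. Combine: 1.1660776e+19 m * 1.209 Hz = 1.4097878e+19 m/s. Result: 1.4097878e+19 m/s ≈ 1.41e+19 m/s (4 s.f.). Final answer: 1.41e+19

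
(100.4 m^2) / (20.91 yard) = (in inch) 100.4 m^2 is already in m^2. 1 yard = 0.9144 m, so 20.91 yard = 20.91 * 0.9144 = 19.120104 m. Combine: 100.4 m^2 / 19.120104 m = 5.2510175 m. 1 inch = 0.0254 m, so 5.2510175 m = 5.2510175 / 0.0254 = 206.73297 inch ≈ 206.7 inch (4 s.f.). Final answer: 206.7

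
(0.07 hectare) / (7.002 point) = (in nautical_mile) 153. Check: 1 hectare = 10000 m^2, so 0.07 hectare = 0.07 * 10000 = 700 m^2. 1 point = 0.00035277778 m, so 7.002 point = 7.002 * 0.00035277778 = 0.00247015 m. Combine: 700 m^2 / 0.00247015 m = 283383.6 m. 1 nautical_mile = 1852 m, so 283383.6 m = 283383.6 / 1852 = 153.0149 nautical_mile ≈ 153 nautical_mile (4 s.f.).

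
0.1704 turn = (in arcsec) 2.208e+05. Check: 1 turn = 6.2831853 rad, so 0.1704 turn = 0.1704 * 6.2831853 = 1.0706548 rad. 1 arcsec = 4.8481368e-06 rad, so 1.0706548 rad = 1.0706548 / 4.8481368e-06 = 220838.4 arcsec ≈ 2.208e+05 arcsec (4 s.f.).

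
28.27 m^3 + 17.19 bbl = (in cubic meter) 28.27 m^3 is already in m^3. 1 bbl = 0.15898729 m^3, so 17.19 bbl = 17.19 * 0.15898729 = 2.7329916 m^3. Sum: 28.27 + 2.7329916 = 31.002992 m^3. 31.002992 m^3 = 31.002992 cubic meter ≈ 31 cubic meter (4 s.f.). Final answer: 31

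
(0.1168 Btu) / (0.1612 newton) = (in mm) 7.645e+05. Check: 1 Btu = 1055.0559 J, so 0.1168 Btu = 0.1168 * 1055.0559 = 123.23052 J. 0.1612 newton = 0.1612 N. Combine: 123.23052 J / 0.1612 N = 764.45734 m. 1 mm = 0.001 m, so 764.45734 m = 764.45734 / 0.001 = 764457.34 mm ≈ 7.645e+05 mm (4 s.f.).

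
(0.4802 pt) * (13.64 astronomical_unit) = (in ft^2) 1 pt = 0.00035277778 m, so 0.4802 pt = 0.4802 * 0.00035277778 = 0.00016940389 m. 1 astronomical_unit = 1.4959787e+11 m, so 13.64 astronomical_unit = 13.64 * 1.4959787e+11 = 2.040515e+12 m. Combine: 0.00016940389 m * 2.040515e+12 m = 3.4567117e+08 m^2. 1 ft^2 = 0.09290304 m^2, so 3.4567117e+08 m^2 = 3.4567117e+08 / 0.09290304 = 3.7207735e+09 ft^2 ≈ 3.721e+09 ft^2 (4 s.f.). Final answer: 3.721e+09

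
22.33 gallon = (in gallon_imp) 1 gallon = 0.0037854118 m^3, so 22.33 gallon = 22.33 * 0.0037854118 = 0.084528245 m^3. 1 gallon_imp = 0.00454609 m^3, so 0.084528245 m^3 = 0.084528245 / 0.00454609 = 18.593615 gallon_imp ≈ 18.59 gallon_imp (4 s.f.). Final answer: 18.59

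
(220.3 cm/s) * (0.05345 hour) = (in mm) 1 cm/s = 0.01 m/s, so 220.3 cm/s = 220.3 * 0.01 = 2.203 m/s. 1 hour = 3600 s, so 0.05345 hour = 0.05345 * 3600 = 192.42 s. Combine: 2.203 m/s * 192.42 s = 423.90126 m. 1 mm = 0.001 m, so 423.90126 m = 423.90126 / 0.001 = 423901.26 mm ≈ 4.239e+05 mm (4 s.f.). Final answer: 4.239e+05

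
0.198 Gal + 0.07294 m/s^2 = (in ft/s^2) 0.2458. Check: 1 Gal = 0.01 m/s^2, so 0.198 Gal = 0.198 * 0.01 = 0.00198 m/s^2. 0.07294 m/s^2 is already in m/s^2. Sum: 0.00198 + 0.07294 = 0.07492 m/s^2. 1 ft/s^2 = 0.3048 m/s^2, so 0.07492 m/s^2 = 0.07492 / 0.3048 = 0.24580052 ft/s^2 ≈ 0.2458 ft/s^2 (4 s.f.).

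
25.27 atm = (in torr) 1.921e+04. Check: 1 atm = 101325 Pa, so 25.27 atm = 25.27 * 101325 = 2560482.8 Pa. 1 torr = 133.32237 Pa, so 2560482.8 Pa = 2560482.8 / 133.32237 = 19205.2 torr ≈ 1.921e+04 torr (4 s.f.).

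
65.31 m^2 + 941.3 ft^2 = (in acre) 0.03775. Check: 65.31 m^2 is already in m^2. 1 ft^2 = 0.09290304 m^2, so 941.3 ft^2 = 941.3 * 0.09290304 = 87.449632 m^2. Sum: 65.31 + 87.449632 = 152.75963 m^2. 1 acre = 4046.8564 m^2, so 152.75963 m^2 = 152.75963 / 4046.8564 = 0.037747727 acre ≈ 0.03775 acre (4 s.f.).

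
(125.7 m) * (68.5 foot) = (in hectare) 0.2624. Check: 125.7 m is already in m. 1 foot = 0.3048 m, so 68.5 foot = 68.5 * 0.3048 = 20.8788 m. Combine: 125.7 m * 20.8788 m = 2624.4652 m^2. 1 hectare = 10000 m^2, so 2624.4652 m^2 = 2624.4652 / 10000 = 0.26244652 hectare ≈ 0.2624 hectare (4 s.f.).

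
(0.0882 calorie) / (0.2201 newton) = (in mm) 1677. Check: 1 calorie = 4.184 J, so 0.0882 calorie = 0.0882 * 4.184 = 0.3690288 J. 0.2201 newton = 0.2201 N. Combine: 0.3690288 J / 0.2201 N = 1.6766415 m. 1 mm = 0.001 m, so 1.6766415 m = 1.6766415 / 0.001 = 1676.6415 mm ≈ 1677 mm (4 s.f.).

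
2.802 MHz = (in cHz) 2.802e+08. Check: 1 MHz = 1000000 Hz, so 2.802 MHz = 2.802 * 1000000 = 2802000 Hz. 1 cHz = 0.01 Hz, so 2802000 Hz = 2802000 / 0.01 = 2.802e+08 cHz.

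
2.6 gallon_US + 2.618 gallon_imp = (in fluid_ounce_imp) 765.3. Check: 1 gallon_US = 0.0037854118 m^3, so 2.6 gallon_US = 2.6 * 0.0037854118 = 0.0098420706 m^3. 1 gallon_imp = 0.00454609 m^3, so 2.618 gallon_imp = 2.618 * 0.00454609 = 0.011901664 m^3. Sum: 0.0098420706 + 0.011901664 = 0.021743734 m^3. 1 fluid_ounce_imp = 2.8413063e-05 m^3, so 0.021743734 m^3 = 0.021743734 / 2.8413063e-05 = 765.27246 fluid_ounce_imp ≈ 765.3 fluid_ounce_imp (4 s.f.).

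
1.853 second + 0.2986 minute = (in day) 0.0002288. Check: 1.853 second = 1.853 s. 1 minute = 60 s, so 0.2986 minute = 0.2986 * 60 = 17.916 s. Sum: 1.853 + 17.916 = 19.769 s. 1 day = 86400 s, so 19.769 s = 19.769 / 86400 = 0.00022880787 day ≈ 0.0002288 day (4 s.f.).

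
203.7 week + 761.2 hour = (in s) 1 week = 604800 s, so 203.7 week = 203.7 * 604800 = 1.2319776e+08 s. 1 hour = 3600 s, so 761.2 hour = 761.2 * 3600 = 2740320 s. Sum: 1.2319776e+08 + 2740320 = 1.2593808e+08 s. Result: 1.2593808e+08 s ≈ 1.259e+08 s (4 s.f.). Final answer: 1.259e+08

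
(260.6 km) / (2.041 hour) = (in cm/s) 1 km = 1000 m, so 260.6 km = 260.6 * 1000 = 260600 m. 1 hour = 3600 s, so 2.041 hour = 2.041 * 3600 = 7347.6 s. Combine: 260600 m / 7347.6 s = 35.467363 m/s. 1 cm/s = 0.01 m/s, so 35.467363 m/s = 35.467363 / 0.01 = 3546.7363 cm/s ≈ 3547 cm/s (4 s.f.). Final answer: 3547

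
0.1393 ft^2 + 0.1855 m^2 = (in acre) 4.904e-05. Check: 1 ft^2 = 0.09290304 m^2, so 0.1393 ft^2 = 0.1393 * 0.09290304 = 0.012941393 m^2. 0.1855 m^2 is already in m^2. Sum: 0.012941393 + 0.1855 = 0.19844139 m^2. 1 acre = 4046.8564 m^2, so 0.19844139 m^2 = 0.19844139 / 4046.8564 = 4.9035936e-05 acre ≈ 4.904e-05 acre (4 s.f.).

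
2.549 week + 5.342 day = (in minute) 1 week = 604800 s, so 2.549 week = 2.549 * 604800 = 1541635.2 s. 1 day = 86400 s, so 5.342 day = 5.342 * 86400 = 461548.8 s. Sum: 1541635.2 + 461548.8 = 2003184 s. 1 minute = 60 s, so 2003184 s = 2003184 / 60 = 33386.4 minute ≈ 3.339e+04 minute (4 s.f.). Final answer: 3.339e+04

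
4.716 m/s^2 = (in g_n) 0.4809. Check: 1 g_n = 9.80665 m/s^2, so 4.716 m/s^2 = 4.716 / 9.80665 = 0.48089817 g_n ≈ 0.4809 g_n (4 s.f.).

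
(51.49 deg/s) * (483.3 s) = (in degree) 1 deg/s = 0.017453293 rad/s, so 51.49 deg/s = 51.49 * 0.017453293 = 0.89867003 rad/s. 483.3 s is already in s. Combine: 0.89867003 rad/s * 483.3 s = 434.32723 rad. 1 degree = 0.017453293 rad, so 434.32723 rad = 434.32723 / 0.017453293 = 24885.117 degree ≈ 2.489e+04 degree (4 s.f.). Final answer: 2.489e+04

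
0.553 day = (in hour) 13.27. Check: 1 day = 86400 s, so 0.553 day = 0.553 * 86400 = 47779.2 s. 1 hour = 3600 s, so 47779.2 s = 47779.2 / 3600 = 13.272 hour ≈ 13.27 hour (4 s.f.).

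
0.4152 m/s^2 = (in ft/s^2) 1.362. Check: 1 ft/s^2 = 0.3048 m/s^2, so 0.4152 m/s^2 = 0.4152 / 0.3048 = 1.3622047 ft/s^2 ≈ 1.362 ft/s^2 (4 s.f.).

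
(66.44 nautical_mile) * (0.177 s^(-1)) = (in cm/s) 1 nautical_mile = 1852 m, so 66.44 nautical_mile = 66.44 * 1852 = 123046.88 m. 0.177 s^(-1) = 0.177 Hz. Combine: 123046.88 m * 0.177 Hz = 21779.298 m/s. 1 cm/s = 0.01 m/s, so 21779.298 m/s = 21779.298 / 0.01 = 2177929.8 cm/s ≈ 2.178e+06 cm/s (4 s.f.). Final answer: 2.178e+06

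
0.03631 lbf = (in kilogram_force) 1 lbf = 4.4482216 N, so 0.03631 lbf = 0.03631 * 4.4482216 = 0.16151493 N. 1 kilogram_force = 9.80665 N, so 0.16151493 N = 0.16151493 / 9.80665 = 0.016469939 kilogram_force ≈ 0.01647 kilogram_force (4 s.f.). Final answer: 0.01647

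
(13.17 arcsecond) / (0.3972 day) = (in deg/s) 1 arcsecond = 4.8481368e-06 rad, so 13.17 arcsecond = 13.17 * 4.8481368e-06 = 6.3849962e-05 rad. 1 day = 86400 s, so 0.3972 day = 0.3972 * 86400 = 34318.08 s. Combine: 6.3849962e-05 rad / 34318.08 s = 1.8605342e-09 rad/s. 1 deg/s = 0.017453293 rad/s, so 1.8605342e-09 rad/s = 1.8605342e-09 / 0.017453293 = 1.0660076e-07 deg/s ≈ 1.066e-07 deg/s (4 s.f.). Final answer: 1.066e-07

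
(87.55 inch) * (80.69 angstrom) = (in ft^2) 1.931e-07. Check: 1 inch = 0.0254 m, so 87.55 inch = 87.55 * 0.0254 = 2.22377 m. 1 angstrom = 1e-10 m, so 80.69 angstrom = 80.69 * 1e-10 = 8.069e-09 m. Combine: 2.22377 m * 8.069e-09 m = 1.79436e-08 m^2. 1 ft^2 = 0.09290304 m^2, so 1.79436e-08 m^2 = 1.79436e-08 / 0.09290304 = 1.931433e-07 ft^2 ≈ 1.931e-07 ft^2 (4 s.f.).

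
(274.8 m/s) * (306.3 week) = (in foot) 1.67e+11. Check: 274.8 m/s is already in m/s. 1 week = 604800 s, so 306.3 week = 306.3 * 604800 = 1.8525024e+08 s. Combine: 274.8 m/s * 1.8525024e+08 s = 5.0906766e+10 m. 1 foot = 0.3048 m, so 5.0906766e+10 m = 5.0906766e+10 / 0.3048 = 1.6701695e+11 foot ≈ 1.67e+11 foot (4 s.f.).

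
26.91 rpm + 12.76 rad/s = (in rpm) 148.8. Check: 1 rpm = 0.10471976 rad/s, so 26.91 rpm = 26.91 * 0.10471976 = 2.8180086 rad/s. 12.76 rad/s is already in rad/s. Sum: 2.8180086 + 12.76 = 15.578009 rad/s. 1 rpm = 0.10471976 rad/s, so 15.578009 rad/s = 15.578009 / 0.10471976 = 148.75902 rpm ≈ 148.8 rpm (4 s.f.).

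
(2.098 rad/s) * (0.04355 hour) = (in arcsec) 2.098 rad/s is already in rad/s. 1 hour = 3600 s, so 0.04355 hour = 0.04355 * 3600 = 156.78 s. Combine: 2.098 rad/s * 156.78 s = 328.92444 rad. 1 arcsec = 4.8481368e-06 rad, so 328.92444 rad = 328.92444 / 4.8481368e-06 = 67845536 arcsec ≈ 6.785e+07 arcsec (4 s.f.). Final answer: 6.785e+07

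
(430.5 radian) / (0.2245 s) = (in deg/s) 1.099e+05. Check: 430.5 radian = 430.5 rad. 0.2245 s is already in s. Combine: 430.5 rad / 0.2245 s = 1917.5947 rad/s. 1 deg/s = 0.017453293 rad/s, so 1917.5947 rad/s = 1917.5947 / 0.017453293 = 109870.08 deg/s ≈ 1.099e+05 deg/s (4 s.f.).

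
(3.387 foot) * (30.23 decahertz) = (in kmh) 1123. Check: 1 foot = 0.3048 m, so 3.387 foot = 3.387 * 0.3048 = 1.0323576 m. 1 decahertz = 10 Hz, so 30.23 decahertz = 30.23 * 10 = 302.3 Hz. Combine: 1.0323576 m * 302.3 Hz = 312.0817 m/s. 1 kmh = 0.27777778 m/s, so 312.0817 m/s = 312.0817 / 0.27777778 = 1123.4941 kmh ≈ 1123 kmh (4 s.f.).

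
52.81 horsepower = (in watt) 1 horsepower = 745.69987 W, so 52.81 horsepower = 52.81 * 745.69987 = 39380.41 W. 39380.41 W = 39380.41 watt ≈ 3.938e+04 watt (4 s.f.). Final answer: 3.938e+04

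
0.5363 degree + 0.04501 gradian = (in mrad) 10.07. Check: 1 degree = 0.017453293 rad, so 0.5363 degree = 0.5363 * 0.017453293 = 0.0093602008 rad. 1 gradian = 0.015707963 rad, so 0.04501 gradian = 0.04501 * 0.015707963 = 0.00070701543 rad. Sum: 0.0093602008 + 0.00070701543 = 0.010067216 rad. 1 mrad = 0.001 rad, so 0.010067216 rad = 0.010067216 / 0.001 = 10.067216 mrad ≈ 10.07 mrad (4 s.f.).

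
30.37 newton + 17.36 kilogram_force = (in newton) 200.6. Check: 30.37 newton = 30.37 N. 1 kilogram_force = 9.80665 N, so 17.36 kilogram_force = 17.36 * 9.80665 = 170.24344 N. Sum: 30.37 + 170.24344 = 200.61344 N. 200.61344 N = 200.61344 newton ≈ 200.6 newton (4 s.f.).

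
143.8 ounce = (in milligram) 4.077e+06. Check: 1 ounce = 0.028349523 kg, so 143.8 ounce = 143.8 * 0.028349523 = 4.0766614 kg. 1 milligram = 1e-06 kg, so 4.0766614 kg = 4.0766614 / 1e-06 = 4076661.4 milligram ≈ 4.077e+06 milligram (4 s.f.).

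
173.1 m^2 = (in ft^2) 1863. Check: 1 ft^2 = 0.09290304 m^2, so 173.1 m^2 = 173.1 / 0.09290304 = 1863.2329 ft^2 ≈ 1863 ft^2 (4 s.f.).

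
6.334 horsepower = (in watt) 4723. Check: 1 horsepower = 745.69987 W, so 6.334 horsepower = 6.334 * 745.69987 = 4723.263 W. 4723.263 W = 4723.263 watt ≈ 4723 watt (4 s.f.).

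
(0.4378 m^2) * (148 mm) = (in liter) 0.4378 m^2 is already in m^2. 1 mm = 0.001 m, so 148 mm = 148 * 0.001 = 0.148 m. Combine: 0.4378 m^2 * 0.148 m = 0.0647944 m^3. 1 liter = 0.001 m^3, so 0.0647944 m^3 = 0.0647944 / 0.001 = 64.7944 liter ≈ 64.79 liter (4 s.f.). Final answer: 64.79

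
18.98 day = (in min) 1 day = 86400 s, so 18.98 day = 18.98 * 86400 = 1639872 s. 1 min = 60 s, so 1639872 s = 1639872 / 60 = 27331.2 min ≈ 2.733e+04 min (4 s.f.). Final answer: 2.733e+04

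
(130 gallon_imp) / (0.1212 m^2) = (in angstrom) 1 gallon_imp = 0.00454609 m^3, so 130 gallon_imp = 130 * 0.00454609 = 0.5909917 m^3. 0.1212 m^2 is already in m^2. Combine: 0.5909917 m^3 / 0.1212 m^2 = 4.8761691 m. 1 angstrom = 1e-10 m, so 4.8761691 m = 4.8761691 / 1e-10 = 4.8761691e+10 angstrom ≈ 4.876e+10 angstrom (4 s.f.). Final answer: 4.876e+10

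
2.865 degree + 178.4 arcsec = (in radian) 0.05087. Check: 1 degree = 0.017453293 rad, so 2.865 degree = 2.865 * 0.017453293 = 0.050003683 rad. 1 arcsec = 4.8481368e-06 rad, so 178.4 arcsec = 178.4 * 4.8481368e-06 = 0.00086490761 rad. Sum: 0.050003683 + 0.00086490761 = 0.050868591 rad. 0.050868591 rad = 0.050868591 radian ≈ 0.05087 radian (4 s.f.).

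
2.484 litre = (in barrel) 0.01562. Check: 1 litre = 0.001 m^3, so 2.484 litre = 2.484 * 0.001 = 0.002484 m^3. 1 barrel = 0.15898729 m^3, so 0.002484 m^3 = 0.002484 / 0.15898729 = 0.01562389 barrel ≈ 0.01562 barrel (4 s.f.).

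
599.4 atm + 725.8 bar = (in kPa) 1.333e+05. Check: 1 atm = 101325 Pa, so 599.4 atm = 599.4 * 101325 = 60734205 Pa. 1 bar = 100000 Pa, so 725.8 bar = 725.8 * 100000 = 72580000 Pa. Sum: 60734205 + 72580000 = 1.333142e+08 Pa. 1 kPa = 1000 Pa, so 1.333142e+08 Pa = 1.333142e+08 / 1000 = 133314.2 kPa ≈ 1.333e+05 kPa (4 s.f.).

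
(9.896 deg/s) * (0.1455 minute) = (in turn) 1 deg/s = 0.017453293 rad/s, so 9.896 deg/s = 9.896 * 0.017453293 = 0.17271778 rad/s. 1 minute = 60 s, so 0.1455 minute = 0.1455 * 60 = 8.73 s. Combine: 0.17271778 rad/s * 8.73 s = 1.5078262 rad. 1 turn = 6.2831853 rad, so 1.5078262 rad = 1.5078262 / 6.2831853 = 0.239978 turn ≈ 0.24 turn (4 s.f.). Final answer: 0.24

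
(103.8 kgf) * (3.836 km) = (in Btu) 1 kgf = 9.80665 N, so 103.8 kgf = 103.8 * 9.80665 = 1017.9303 N. 1 km = 1000 m, so 3.836 km = 3.836 * 1000 = 3836 m. Combine: 1017.9303 N * 3836 m = 3904780.5 J. 1 Btu = 1055.0559 J, so 3904780.5 J = 3904780.5 / 1055.0559 = 3701.0178 Btu ≈ 3701 Btu (4 s.f.). Final answer: 3701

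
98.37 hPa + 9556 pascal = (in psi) 1 hPa = 100 Pa, so 98.37 hPa = 98.37 * 100 = 9837 Pa. 9556 pascal = 9556 Pa. Sum: 9837 + 9556 = 19393 Pa. 1 psi = 6894.7573 Pa, so 19393 Pa = 19393 / 6894.7573 = 2.8127168 psi ≈ 2.813 psi (4 s.f.). Final answer: 2.813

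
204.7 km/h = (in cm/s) 1 km/h = 0.27777778 m/s, so 204.7 km/h = 204.7 * 0.27777778 = 56.861111 m/s. 1 cm/s = 0.01 m/s, so 56.861111 m/s = 56.861111 / 0.01 = 5686.1111 cm/s ≈ 5686 cm/s (4 s.f.). Final answer: 5686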